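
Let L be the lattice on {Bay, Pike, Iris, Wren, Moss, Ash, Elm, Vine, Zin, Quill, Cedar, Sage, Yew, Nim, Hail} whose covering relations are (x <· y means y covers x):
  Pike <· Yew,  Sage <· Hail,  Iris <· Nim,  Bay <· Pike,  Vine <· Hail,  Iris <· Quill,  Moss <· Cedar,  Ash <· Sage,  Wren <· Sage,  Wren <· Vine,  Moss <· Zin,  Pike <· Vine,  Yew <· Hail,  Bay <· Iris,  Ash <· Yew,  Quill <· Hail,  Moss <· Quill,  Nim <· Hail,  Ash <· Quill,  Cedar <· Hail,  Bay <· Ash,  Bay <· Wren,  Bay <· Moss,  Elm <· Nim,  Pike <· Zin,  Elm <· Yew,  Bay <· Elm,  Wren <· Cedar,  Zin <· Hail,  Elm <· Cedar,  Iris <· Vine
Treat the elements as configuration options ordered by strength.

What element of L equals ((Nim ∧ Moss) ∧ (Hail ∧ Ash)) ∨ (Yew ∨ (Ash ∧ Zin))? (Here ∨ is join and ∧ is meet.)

Yew

Nim ∧ Moss = Bay
Hail ∧ Ash = Ash
Bay ∧ Ash = Bay
Ash ∧ Zin = Bay
Yew ∨ Bay = Yew
Bay ∨ Yew = Yew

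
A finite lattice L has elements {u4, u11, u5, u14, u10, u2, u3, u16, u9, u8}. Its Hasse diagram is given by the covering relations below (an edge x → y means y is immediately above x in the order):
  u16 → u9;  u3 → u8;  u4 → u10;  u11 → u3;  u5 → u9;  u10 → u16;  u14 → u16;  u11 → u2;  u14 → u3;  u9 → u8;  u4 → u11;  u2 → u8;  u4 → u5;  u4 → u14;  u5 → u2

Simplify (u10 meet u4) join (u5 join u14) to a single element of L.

u9

u10 ∧ u4 = u4
u5 ∨ u14 = u9
u4 ∨ u9 = u9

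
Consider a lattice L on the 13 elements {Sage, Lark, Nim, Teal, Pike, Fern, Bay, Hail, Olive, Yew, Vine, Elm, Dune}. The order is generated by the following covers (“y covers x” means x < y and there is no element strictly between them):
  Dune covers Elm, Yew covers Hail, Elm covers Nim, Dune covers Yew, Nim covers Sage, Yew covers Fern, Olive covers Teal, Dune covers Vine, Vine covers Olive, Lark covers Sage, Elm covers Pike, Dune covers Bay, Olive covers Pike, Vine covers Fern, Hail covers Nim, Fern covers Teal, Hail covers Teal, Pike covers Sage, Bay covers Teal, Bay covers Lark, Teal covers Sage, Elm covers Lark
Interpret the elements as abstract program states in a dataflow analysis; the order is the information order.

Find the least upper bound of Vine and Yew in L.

Dune

Common upper bounds of {Vine, Yew}: Dune.
The least among these is Dune.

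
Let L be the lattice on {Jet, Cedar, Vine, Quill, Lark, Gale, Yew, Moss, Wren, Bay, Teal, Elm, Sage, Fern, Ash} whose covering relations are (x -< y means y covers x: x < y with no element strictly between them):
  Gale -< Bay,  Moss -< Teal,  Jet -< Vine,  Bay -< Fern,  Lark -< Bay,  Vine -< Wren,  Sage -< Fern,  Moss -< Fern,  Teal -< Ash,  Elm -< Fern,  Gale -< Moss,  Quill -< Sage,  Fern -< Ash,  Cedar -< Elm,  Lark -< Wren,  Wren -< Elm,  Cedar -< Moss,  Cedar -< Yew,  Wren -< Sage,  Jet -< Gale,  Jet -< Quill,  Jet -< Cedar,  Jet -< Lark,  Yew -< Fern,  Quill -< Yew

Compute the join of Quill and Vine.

Common upper bounds of {Quill, Vine}: Ash, Fern, Sage.
The least among these is Sage.

Sage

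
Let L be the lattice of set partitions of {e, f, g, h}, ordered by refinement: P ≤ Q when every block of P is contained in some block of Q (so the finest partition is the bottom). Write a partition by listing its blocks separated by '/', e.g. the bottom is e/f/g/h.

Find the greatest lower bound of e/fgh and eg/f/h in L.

e/f/g/h

The meet (common refinement) of e/fgh and eg/f/h intersects blocks pairwise, giving e/f/g/h.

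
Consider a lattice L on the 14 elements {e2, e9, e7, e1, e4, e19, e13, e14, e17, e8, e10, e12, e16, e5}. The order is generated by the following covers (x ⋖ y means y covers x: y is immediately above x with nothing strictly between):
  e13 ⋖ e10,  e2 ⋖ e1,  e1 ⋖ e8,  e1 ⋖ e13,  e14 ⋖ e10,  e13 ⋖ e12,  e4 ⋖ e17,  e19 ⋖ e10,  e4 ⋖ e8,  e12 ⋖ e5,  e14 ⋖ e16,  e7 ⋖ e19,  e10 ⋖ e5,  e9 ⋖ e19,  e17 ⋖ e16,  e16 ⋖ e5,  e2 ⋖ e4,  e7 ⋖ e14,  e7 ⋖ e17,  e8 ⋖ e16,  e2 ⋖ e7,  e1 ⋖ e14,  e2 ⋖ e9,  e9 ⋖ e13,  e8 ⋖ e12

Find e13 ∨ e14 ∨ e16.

Common upper bounds of {e13, e14, e16}: e5.
The least among these is e5.

e5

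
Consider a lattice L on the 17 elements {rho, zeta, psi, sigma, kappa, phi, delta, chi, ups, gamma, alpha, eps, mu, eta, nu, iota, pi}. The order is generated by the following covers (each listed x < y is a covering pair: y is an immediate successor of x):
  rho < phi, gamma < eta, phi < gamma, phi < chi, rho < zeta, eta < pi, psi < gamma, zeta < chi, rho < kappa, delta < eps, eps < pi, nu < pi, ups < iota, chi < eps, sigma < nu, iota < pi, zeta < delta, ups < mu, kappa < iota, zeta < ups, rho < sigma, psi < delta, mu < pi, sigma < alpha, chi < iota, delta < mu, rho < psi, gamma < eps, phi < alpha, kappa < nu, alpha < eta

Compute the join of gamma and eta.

eta

Common upper bounds of {gamma, eta}: eta, pi.
The least among these is eta.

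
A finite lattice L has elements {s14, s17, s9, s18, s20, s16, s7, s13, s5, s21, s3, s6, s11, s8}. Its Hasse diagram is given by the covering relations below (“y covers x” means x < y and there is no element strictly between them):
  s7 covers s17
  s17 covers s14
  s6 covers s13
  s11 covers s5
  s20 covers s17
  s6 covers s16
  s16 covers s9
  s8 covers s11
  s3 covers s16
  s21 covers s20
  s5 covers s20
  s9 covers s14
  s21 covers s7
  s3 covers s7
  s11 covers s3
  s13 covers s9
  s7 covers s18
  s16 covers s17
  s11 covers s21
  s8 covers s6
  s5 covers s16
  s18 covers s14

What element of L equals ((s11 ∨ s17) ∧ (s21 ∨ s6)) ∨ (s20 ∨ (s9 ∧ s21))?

s11 ∨ s17 = s11
s21 ∨ s6 = s8
s11 ∧ s8 = s11
s9 ∧ s21 = s14
s20 ∨ s14 = s20
s11 ∨ s20 = s11

s11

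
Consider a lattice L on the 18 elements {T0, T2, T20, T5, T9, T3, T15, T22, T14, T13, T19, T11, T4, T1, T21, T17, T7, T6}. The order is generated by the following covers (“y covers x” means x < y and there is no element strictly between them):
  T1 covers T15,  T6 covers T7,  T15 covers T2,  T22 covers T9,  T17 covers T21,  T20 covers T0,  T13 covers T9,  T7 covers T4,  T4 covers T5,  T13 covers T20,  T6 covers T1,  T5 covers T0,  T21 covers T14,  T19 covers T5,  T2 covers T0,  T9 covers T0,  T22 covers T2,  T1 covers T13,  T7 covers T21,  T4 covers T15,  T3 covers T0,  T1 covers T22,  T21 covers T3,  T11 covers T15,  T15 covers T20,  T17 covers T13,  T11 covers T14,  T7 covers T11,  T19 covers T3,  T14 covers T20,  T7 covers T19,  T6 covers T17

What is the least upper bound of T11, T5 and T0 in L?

Common upper bounds of {T11, T5, T0}: T6, T7.
The least among these is T7.

T7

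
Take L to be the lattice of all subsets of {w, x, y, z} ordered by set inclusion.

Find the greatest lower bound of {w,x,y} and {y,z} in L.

{y}

Common lower bounds of {{w,x,y}, {y,z}}: {y}, ∅.
The greatest among these is {y}.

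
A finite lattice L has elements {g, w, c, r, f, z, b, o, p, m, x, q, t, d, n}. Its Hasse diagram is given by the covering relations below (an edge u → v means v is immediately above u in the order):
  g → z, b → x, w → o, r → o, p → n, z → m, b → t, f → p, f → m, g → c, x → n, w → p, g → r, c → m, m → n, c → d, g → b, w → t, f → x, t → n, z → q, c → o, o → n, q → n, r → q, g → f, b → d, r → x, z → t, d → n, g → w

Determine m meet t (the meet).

Common lower bounds of {m, t}: g, z.
The greatest among these is z.

z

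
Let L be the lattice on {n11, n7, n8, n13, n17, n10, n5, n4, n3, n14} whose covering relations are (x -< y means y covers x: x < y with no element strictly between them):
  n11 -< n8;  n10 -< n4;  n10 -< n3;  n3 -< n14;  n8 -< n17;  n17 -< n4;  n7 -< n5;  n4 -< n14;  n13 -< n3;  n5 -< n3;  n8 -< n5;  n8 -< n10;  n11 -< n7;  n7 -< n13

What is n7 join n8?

n5

Common upper bounds of {n7, n8}: n14, n3, n5.
The least among these is n5.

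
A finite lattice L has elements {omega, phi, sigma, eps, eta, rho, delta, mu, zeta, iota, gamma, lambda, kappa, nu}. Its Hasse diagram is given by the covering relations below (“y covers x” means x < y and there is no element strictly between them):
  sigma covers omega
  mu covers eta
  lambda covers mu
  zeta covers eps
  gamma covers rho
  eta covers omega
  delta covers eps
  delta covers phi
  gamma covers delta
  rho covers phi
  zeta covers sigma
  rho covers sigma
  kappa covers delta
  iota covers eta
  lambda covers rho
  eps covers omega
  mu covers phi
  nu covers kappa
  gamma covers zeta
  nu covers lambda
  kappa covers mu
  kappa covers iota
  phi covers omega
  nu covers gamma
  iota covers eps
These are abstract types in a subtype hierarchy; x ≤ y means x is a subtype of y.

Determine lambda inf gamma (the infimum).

rho

Common lower bounds of {lambda, gamma}: omega, phi, rho, sigma.
The greatest among these is rho.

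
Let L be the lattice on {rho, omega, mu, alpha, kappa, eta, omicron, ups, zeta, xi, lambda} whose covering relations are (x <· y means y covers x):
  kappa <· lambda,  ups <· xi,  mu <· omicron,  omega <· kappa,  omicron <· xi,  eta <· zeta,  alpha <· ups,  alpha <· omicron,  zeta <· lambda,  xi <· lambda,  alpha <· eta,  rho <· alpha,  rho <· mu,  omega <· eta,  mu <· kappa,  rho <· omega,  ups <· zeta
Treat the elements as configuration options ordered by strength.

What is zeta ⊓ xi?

Common lower bounds of {zeta, xi}: alpha, rho, ups.
The greatest among these is ups.

ups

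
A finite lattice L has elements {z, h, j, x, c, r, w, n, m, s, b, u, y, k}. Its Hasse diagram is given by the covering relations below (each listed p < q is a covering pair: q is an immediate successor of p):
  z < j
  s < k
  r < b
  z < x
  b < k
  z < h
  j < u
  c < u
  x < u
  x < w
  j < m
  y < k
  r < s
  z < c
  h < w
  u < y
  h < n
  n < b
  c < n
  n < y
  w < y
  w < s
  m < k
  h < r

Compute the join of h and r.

Common upper bounds of {h, r}: b, k, r, s.
The least among these is r.

r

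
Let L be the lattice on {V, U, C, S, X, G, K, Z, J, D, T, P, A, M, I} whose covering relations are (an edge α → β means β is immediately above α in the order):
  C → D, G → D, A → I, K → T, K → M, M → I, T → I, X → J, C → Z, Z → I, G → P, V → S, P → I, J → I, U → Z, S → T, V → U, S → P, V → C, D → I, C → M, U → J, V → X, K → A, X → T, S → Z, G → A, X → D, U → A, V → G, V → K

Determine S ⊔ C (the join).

Z

Common upper bounds of {S, C}: I, Z.
The least among these is Z.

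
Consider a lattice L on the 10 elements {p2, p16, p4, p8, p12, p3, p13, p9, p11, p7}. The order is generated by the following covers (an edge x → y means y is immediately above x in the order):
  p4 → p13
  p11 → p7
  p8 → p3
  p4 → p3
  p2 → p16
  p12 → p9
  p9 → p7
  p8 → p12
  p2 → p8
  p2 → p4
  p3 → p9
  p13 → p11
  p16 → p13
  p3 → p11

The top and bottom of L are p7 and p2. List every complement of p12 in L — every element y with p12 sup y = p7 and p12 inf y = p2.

Need y with p12 ∨ y = p7 and p12 ∧ y = p2.
Checking each element gives: p13, p16.

p13, p16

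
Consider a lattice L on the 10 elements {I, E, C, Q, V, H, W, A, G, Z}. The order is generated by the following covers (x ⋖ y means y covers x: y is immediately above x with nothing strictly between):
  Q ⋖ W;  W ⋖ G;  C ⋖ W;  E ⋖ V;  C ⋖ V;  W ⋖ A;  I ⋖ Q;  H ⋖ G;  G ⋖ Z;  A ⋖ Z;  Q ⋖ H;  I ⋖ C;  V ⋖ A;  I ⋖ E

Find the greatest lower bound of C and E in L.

I

Common lower bounds of {C, E}: I.
The greatest among these is I.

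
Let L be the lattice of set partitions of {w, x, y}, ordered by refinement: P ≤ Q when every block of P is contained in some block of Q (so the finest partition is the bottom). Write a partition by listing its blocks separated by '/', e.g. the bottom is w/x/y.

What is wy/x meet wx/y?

The meet (common refinement) of wy/x and wx/y intersects blocks pairwise, giving w/x/y.

w/x/y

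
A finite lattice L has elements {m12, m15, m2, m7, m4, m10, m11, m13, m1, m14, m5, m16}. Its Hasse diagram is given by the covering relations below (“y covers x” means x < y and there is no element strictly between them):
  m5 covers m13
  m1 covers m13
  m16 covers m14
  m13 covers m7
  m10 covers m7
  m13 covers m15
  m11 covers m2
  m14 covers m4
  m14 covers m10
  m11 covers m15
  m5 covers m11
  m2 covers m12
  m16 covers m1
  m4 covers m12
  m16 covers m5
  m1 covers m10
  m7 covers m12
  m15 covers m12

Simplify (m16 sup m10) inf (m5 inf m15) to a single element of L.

m15

m16 ∨ m10 = m16
m5 ∧ m15 = m15
m16 ∧ m15 = m15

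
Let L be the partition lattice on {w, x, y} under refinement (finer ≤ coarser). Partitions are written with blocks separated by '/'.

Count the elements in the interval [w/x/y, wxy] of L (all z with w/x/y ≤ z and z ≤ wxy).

5

The interval [w/x/y, wxy] = {w/x/y, w/xy, wx/y, wxy, wy/x}, which has 5 elements.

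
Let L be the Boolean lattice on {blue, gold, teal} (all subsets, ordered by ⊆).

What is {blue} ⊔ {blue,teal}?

{blue,teal}

Under ⊆, join is union: {blue} ∪ {blue,teal} = {blue,teal}.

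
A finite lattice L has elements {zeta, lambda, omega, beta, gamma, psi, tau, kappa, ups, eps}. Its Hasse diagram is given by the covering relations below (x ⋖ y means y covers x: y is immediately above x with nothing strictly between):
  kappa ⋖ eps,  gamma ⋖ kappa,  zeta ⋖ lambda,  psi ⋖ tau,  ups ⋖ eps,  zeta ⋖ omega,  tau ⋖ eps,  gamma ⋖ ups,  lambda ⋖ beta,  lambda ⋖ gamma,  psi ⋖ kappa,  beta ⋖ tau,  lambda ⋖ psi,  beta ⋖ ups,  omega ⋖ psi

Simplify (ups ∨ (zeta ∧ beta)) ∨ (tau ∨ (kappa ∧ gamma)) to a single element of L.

zeta ∧ beta = zeta
ups ∨ zeta = ups
kappa ∧ gamma = gamma
tau ∨ gamma = eps
ups ∨ eps = eps

eps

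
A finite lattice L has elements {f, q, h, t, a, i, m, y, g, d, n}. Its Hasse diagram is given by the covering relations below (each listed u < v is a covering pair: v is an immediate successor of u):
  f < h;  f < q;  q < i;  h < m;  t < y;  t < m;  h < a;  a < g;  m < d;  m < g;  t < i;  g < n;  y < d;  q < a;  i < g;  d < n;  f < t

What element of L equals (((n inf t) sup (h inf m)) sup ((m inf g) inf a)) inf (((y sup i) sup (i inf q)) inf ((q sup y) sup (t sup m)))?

m

n ∧ t = t
h ∧ m = h
t ∨ h = m
m ∧ g = m
m ∧ a = h
m ∨ h = m
y ∨ i = n
i ∧ q = q
n ∨ q = n
q ∨ y = n
t ∨ m = m
n ∨ m = n
n ∧ n = n
m ∧ n = m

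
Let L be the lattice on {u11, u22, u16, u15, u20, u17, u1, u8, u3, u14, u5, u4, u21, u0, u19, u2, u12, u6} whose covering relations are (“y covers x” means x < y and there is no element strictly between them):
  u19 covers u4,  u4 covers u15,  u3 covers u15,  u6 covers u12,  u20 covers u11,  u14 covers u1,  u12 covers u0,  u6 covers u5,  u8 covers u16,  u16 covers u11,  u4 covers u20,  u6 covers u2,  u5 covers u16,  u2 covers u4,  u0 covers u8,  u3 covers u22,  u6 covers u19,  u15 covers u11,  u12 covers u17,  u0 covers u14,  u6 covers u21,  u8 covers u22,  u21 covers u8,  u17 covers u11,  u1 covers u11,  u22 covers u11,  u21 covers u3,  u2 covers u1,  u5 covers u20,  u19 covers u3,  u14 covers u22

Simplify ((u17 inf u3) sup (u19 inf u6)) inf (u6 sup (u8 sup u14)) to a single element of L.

u17 ∧ u3 = u11
u19 ∧ u6 = u19
u11 ∨ u19 = u19
u8 ∨ u14 = u0
u6 ∨ u0 = u6
u19 ∧ u6 = u19

u19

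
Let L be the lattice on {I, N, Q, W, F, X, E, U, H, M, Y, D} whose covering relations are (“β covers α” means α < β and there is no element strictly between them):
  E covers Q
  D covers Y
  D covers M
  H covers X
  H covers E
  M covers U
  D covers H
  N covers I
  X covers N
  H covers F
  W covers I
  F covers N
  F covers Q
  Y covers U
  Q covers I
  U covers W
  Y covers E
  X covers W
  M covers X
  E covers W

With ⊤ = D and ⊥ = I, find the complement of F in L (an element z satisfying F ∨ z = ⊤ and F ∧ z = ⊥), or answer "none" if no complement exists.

Need z with F ∨ z = D and F ∧ z = I.
Checking each element gives: U.

U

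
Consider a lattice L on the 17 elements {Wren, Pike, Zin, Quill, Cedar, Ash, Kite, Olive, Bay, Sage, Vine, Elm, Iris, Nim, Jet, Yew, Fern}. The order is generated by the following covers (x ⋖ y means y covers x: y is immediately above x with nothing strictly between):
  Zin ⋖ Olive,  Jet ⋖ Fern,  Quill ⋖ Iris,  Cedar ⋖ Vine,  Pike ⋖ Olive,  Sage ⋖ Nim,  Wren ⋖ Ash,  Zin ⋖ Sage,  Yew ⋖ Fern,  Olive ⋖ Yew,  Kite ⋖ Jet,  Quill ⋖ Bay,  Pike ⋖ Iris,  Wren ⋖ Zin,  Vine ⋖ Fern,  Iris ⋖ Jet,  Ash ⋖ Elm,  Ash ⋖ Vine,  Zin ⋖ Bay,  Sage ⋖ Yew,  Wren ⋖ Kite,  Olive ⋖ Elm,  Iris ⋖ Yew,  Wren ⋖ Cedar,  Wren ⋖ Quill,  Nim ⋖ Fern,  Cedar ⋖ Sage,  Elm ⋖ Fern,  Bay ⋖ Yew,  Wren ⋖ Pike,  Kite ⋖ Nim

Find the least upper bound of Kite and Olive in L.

Common upper bounds of {Kite, Olive}: Fern.
The least among these is Fern.

Fern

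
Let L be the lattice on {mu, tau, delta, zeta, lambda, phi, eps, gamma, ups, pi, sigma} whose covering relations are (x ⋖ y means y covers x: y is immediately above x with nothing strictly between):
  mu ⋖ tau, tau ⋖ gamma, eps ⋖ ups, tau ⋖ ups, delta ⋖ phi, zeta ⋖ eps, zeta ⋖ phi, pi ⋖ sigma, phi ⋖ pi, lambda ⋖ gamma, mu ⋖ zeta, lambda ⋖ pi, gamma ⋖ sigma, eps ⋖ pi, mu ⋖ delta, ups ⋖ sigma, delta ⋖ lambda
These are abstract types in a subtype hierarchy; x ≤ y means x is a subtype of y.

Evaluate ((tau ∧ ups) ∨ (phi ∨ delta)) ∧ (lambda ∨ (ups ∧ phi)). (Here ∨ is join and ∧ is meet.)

pi

tau ∧ ups = tau
phi ∨ delta = phi
tau ∨ phi = sigma
ups ∧ phi = zeta
lambda ∨ zeta = pi
sigma ∧ pi = pi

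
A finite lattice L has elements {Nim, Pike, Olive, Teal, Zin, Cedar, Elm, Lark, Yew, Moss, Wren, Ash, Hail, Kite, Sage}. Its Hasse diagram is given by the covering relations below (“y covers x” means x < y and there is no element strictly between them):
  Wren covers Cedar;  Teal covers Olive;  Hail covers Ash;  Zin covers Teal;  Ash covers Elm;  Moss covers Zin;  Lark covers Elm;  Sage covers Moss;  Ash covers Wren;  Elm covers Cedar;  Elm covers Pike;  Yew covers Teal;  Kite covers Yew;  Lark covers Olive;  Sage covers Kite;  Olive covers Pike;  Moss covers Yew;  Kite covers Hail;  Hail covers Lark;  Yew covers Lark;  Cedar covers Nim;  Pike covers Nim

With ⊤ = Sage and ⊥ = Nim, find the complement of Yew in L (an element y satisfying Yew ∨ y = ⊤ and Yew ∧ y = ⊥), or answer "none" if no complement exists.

For every candidate y, either Yew ∨ y ≠ Sage or Yew ∧ y ≠ Nim; no complement exists.

none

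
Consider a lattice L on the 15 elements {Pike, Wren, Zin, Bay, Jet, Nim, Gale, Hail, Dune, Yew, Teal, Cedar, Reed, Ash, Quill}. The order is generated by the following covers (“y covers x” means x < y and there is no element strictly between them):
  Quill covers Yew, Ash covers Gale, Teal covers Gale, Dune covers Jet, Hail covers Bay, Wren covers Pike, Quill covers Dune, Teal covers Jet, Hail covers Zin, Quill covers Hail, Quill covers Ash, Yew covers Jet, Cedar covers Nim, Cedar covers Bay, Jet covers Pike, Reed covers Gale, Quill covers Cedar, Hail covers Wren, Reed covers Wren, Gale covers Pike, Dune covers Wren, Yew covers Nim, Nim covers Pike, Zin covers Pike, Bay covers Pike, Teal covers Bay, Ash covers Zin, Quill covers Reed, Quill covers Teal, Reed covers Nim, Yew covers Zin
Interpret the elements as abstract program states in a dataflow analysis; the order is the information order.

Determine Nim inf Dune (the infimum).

Common lower bounds of {Nim, Dune}: Pike.
The greatest among these is Pike.

Pike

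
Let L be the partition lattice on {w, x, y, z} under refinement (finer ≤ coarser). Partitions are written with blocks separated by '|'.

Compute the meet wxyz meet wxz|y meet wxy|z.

The meet (common refinement) of wxyz, wxz|y, wxy|z intersects blocks pairwise, giving wx|y|z.

wx|y|z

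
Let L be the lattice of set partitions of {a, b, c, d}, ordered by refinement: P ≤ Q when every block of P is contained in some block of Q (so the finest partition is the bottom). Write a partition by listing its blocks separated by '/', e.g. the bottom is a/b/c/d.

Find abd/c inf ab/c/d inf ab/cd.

The meet (common refinement) of abd/c, ab/c/d, ab/cd intersects blocks pairwise, giving ab/c/d.

ab/c/d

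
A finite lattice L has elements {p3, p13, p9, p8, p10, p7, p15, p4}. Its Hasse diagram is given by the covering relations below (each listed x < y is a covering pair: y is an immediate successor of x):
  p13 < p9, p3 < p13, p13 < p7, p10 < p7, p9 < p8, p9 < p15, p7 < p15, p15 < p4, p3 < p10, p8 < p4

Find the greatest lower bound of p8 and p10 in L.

p3

Common lower bounds of {p8, p10}: p3.
The greatest among these is p3.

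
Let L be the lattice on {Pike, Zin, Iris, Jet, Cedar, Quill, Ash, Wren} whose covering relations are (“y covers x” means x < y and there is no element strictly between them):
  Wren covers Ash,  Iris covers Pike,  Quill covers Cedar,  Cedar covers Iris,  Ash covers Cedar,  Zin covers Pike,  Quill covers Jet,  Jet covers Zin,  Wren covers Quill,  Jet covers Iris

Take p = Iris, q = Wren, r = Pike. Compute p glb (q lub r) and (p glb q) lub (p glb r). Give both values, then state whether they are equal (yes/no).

q lub r = Wren, so p glb (q lub r) = Iris glb Wren = Iris.
p glb q = Iris and p glb r = Pike, so (p glb q) lub (p glb r) = Iris lub Pike = Iris.
Equal: yes.

Iris; Iris; yes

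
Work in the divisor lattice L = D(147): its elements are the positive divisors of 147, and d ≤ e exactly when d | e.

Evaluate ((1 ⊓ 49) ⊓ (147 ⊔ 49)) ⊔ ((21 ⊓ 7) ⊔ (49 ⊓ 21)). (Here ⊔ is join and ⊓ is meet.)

1 ∧ 49 = 1
147 ∨ 49 = 147
1 ∧ 147 = 1
21 ∧ 7 = 7
49 ∧ 21 = 7
7 ∨ 7 = 7
1 ∨ 7 = 7

7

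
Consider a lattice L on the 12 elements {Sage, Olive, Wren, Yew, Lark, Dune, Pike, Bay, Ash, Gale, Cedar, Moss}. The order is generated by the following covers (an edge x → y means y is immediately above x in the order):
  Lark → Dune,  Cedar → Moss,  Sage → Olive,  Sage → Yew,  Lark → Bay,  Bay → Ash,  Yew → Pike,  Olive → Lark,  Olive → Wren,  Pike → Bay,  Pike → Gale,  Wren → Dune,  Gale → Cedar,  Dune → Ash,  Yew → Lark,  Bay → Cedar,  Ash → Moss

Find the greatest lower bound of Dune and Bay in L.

Common lower bounds of {Dune, Bay}: Lark, Olive, Sage, Yew.
The greatest among these is Lark.

Lark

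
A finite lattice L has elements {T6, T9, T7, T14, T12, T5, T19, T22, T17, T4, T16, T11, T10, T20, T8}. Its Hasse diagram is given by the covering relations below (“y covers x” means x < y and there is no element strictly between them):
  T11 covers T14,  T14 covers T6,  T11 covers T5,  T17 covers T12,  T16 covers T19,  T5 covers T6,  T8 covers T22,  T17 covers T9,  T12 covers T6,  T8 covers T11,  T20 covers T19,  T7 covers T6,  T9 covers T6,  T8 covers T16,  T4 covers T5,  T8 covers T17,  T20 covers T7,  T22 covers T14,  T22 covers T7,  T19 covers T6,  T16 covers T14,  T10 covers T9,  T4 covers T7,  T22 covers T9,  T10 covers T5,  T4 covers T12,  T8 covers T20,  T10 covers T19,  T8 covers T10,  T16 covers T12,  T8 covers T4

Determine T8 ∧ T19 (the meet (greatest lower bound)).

Common lower bounds of {T8, T19}: T19, T6.
The greatest among these is T19.

T19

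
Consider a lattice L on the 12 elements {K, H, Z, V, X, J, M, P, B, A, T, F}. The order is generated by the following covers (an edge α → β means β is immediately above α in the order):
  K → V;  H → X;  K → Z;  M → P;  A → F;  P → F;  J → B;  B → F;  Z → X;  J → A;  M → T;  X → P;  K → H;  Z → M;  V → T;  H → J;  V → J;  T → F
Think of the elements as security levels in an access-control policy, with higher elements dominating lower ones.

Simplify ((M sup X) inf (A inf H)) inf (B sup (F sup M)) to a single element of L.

M ∨ X = P
A ∧ H = H
P ∧ H = H
F ∨ M = F
B ∨ F = F
H ∧ F = H

H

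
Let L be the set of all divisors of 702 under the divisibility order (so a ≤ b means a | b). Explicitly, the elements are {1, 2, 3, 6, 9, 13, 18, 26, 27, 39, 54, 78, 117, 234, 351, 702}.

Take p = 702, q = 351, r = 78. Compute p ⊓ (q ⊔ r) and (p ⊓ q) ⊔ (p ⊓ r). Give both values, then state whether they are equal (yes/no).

702; 702; yes

q ⊔ r = 702, so p ⊓ (q ⊔ r) = 702 ⊓ 702 = 702.
p ⊓ q = 351 and p ⊓ r = 78, so (p ⊓ q) ⊔ (p ⊓ r) = 351 ⊔ 78 = 702.
Equal: yes.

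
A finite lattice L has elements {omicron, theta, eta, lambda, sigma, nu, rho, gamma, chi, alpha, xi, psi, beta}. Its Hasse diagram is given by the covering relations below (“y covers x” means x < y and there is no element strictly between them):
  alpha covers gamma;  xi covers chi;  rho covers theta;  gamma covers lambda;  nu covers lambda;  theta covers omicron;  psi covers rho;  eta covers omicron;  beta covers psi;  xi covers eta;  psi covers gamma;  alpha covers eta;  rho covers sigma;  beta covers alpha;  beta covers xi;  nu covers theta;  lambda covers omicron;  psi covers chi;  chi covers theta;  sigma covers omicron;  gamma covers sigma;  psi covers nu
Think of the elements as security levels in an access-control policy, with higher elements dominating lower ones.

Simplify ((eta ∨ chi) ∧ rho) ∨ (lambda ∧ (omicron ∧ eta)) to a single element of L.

eta ∨ chi = xi
xi ∧ rho = theta
omicron ∧ eta = omicron
lambda ∧ omicron = omicron
theta ∨ omicron = theta

theta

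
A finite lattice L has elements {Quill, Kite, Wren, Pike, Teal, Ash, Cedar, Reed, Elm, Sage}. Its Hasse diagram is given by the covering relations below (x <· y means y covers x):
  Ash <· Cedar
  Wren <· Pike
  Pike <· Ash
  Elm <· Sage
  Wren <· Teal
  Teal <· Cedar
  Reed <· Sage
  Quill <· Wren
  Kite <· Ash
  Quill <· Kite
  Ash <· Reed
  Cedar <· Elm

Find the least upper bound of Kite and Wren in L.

Ash

Common upper bounds of {Kite, Wren}: Ash, Cedar, Elm, Reed, Sage.
The least among these is Ash.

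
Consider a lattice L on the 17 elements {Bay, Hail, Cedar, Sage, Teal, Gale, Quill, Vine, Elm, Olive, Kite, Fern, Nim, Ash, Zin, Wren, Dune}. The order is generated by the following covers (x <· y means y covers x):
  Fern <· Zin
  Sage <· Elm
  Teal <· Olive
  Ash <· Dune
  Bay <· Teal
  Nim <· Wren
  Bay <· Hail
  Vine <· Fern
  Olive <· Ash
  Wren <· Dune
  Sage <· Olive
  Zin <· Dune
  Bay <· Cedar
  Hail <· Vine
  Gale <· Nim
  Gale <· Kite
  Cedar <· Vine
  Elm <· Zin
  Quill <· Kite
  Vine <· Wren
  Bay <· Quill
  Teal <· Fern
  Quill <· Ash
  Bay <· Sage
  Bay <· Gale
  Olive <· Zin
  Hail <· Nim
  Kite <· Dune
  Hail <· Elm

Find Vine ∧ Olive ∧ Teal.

Bay

Common lower bounds of {Vine, Olive, Teal}: Bay.
The greatest among these is Bay.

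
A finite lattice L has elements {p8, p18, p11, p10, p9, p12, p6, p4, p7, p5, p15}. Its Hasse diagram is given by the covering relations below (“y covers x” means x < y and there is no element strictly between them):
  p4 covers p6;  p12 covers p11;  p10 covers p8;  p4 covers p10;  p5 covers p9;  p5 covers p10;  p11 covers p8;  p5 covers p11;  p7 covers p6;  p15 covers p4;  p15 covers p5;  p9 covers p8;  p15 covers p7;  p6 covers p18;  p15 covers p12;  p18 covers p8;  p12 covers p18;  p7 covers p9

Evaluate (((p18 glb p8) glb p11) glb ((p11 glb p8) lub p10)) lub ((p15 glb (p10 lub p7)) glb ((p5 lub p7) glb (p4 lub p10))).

p18 ∧ p8 = p8
p8 ∧ p11 = p8
p11 ∧ p8 = p8
p8 ∨ p10 = p10
p8 ∧ p10 = p8
p10 ∨ p7 = p15
p15 ∧ p15 = p15
p5 ∨ p7 = p15
p4 ∨ p10 = p4
p15 ∧ p4 = p4
p15 ∧ p4 = p4
p8 ∨ p4 = p4

p4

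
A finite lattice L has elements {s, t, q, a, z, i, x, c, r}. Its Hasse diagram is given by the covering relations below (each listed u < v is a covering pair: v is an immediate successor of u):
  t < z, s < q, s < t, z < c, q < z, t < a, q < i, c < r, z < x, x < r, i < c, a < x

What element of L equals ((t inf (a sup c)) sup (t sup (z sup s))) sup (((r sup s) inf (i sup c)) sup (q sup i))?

a ∨ c = r
t ∧ r = t
z ∨ s = z
t ∨ z = z
t ∨ z = z
r ∨ s = r
i ∨ c = c
r ∧ c = c
q ∨ i = i
c ∨ i = c
z ∨ c = c

c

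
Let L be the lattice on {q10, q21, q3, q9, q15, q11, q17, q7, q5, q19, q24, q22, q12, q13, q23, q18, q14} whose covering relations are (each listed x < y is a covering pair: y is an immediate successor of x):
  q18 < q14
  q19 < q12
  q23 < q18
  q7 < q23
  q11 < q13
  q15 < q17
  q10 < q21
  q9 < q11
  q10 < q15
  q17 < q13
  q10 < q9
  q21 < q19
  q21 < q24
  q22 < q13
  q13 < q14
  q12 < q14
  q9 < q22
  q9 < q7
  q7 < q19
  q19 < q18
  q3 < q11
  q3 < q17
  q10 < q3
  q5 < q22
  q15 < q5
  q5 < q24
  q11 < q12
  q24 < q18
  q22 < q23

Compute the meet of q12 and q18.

q19

Common lower bounds of {q12, q18}: q10, q19, q21, q7, q9.
The greatest among these is q19.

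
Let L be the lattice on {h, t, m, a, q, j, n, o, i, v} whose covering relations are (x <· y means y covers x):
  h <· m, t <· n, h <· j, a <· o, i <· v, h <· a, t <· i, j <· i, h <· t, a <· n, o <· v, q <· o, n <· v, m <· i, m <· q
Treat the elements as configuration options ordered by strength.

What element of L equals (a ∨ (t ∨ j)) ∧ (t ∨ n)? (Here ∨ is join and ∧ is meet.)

n

t ∨ j = i
a ∨ i = v
t ∨ n = n
v ∧ n = n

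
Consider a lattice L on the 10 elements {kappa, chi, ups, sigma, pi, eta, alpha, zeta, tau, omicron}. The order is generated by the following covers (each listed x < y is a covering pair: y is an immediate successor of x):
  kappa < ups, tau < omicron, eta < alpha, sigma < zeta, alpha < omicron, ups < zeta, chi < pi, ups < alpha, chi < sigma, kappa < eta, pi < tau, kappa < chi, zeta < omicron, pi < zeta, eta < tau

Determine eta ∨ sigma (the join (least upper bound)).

Common upper bounds of {eta, sigma}: omicron.
The least among these is omicron.

omicron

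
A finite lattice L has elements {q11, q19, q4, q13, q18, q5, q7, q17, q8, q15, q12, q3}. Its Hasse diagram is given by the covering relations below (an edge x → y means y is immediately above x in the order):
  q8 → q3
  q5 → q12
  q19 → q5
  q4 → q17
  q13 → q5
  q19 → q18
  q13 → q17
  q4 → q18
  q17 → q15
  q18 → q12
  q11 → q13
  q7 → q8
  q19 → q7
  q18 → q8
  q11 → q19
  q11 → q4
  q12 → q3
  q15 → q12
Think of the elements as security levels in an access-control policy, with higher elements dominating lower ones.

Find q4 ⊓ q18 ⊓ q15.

q4

Common lower bounds of {q4, q18, q15}: q11, q4.
The greatest among these is q4.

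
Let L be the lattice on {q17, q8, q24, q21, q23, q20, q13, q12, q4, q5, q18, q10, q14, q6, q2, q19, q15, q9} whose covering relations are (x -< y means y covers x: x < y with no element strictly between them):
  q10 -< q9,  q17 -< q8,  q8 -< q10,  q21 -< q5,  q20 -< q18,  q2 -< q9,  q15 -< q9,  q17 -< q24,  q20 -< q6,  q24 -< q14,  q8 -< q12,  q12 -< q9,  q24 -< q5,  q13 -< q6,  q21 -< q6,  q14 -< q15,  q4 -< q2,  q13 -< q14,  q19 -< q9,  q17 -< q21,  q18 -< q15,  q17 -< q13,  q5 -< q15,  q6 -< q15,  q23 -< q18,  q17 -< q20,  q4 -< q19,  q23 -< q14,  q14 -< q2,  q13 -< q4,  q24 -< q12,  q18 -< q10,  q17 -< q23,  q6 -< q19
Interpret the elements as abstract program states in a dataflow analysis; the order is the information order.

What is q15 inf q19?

q6

Common lower bounds of {q15, q19}: q13, q17, q20, q21, q6.
The greatest among these is q6.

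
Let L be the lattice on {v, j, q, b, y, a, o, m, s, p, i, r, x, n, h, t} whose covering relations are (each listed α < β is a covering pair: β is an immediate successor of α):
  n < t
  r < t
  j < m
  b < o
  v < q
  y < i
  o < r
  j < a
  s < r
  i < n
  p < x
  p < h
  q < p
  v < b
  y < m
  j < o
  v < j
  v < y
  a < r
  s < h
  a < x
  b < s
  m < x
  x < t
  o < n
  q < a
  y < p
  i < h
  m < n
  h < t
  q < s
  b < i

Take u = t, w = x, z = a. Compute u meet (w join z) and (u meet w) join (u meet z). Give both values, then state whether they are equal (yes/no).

x; x; yes

w join z = x, so u meet (w join z) = t meet x = x.
u meet w = x and u meet z = a, so (u meet w) join (u meet z) = x join a = x.
Equal: yes.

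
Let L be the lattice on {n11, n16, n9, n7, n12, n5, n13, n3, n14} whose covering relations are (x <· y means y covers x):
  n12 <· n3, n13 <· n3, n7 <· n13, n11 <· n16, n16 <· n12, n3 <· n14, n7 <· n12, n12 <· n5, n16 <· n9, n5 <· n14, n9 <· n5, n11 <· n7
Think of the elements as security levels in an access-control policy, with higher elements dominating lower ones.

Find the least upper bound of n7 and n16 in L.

Common upper bounds of {n7, n16}: n12, n14, n3, n5.
The least among these is n12.

n12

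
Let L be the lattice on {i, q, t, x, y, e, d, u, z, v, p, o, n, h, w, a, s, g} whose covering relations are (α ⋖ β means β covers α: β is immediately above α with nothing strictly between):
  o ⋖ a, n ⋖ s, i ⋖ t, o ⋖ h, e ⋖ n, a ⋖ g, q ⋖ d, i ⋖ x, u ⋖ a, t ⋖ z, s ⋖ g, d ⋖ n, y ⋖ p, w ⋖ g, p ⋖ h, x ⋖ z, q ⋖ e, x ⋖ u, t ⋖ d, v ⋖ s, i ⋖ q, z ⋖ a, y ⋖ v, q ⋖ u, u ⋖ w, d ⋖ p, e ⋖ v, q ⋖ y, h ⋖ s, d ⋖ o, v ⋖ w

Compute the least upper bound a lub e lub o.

g

Common upper bounds of {a, e, o}: g.
The least among these is g.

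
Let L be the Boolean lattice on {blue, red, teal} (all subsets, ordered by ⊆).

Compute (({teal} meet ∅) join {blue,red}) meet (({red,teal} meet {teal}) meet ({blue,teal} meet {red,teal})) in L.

∅

{teal} ∧ ∅ = ∅
∅ ∨ {blue,red} = {blue,red}
{red,teal} ∧ {teal} = {teal}
{blue,teal} ∧ {red,teal} = {teal}
{teal} ∧ {teal} = {teal}
{blue,red} ∧ {teal} = ∅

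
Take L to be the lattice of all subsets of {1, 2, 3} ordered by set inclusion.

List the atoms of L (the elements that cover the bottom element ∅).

{1}, {2}, {3}

The atoms are exactly the elements that cover ∅: {1}, {2}, {3}.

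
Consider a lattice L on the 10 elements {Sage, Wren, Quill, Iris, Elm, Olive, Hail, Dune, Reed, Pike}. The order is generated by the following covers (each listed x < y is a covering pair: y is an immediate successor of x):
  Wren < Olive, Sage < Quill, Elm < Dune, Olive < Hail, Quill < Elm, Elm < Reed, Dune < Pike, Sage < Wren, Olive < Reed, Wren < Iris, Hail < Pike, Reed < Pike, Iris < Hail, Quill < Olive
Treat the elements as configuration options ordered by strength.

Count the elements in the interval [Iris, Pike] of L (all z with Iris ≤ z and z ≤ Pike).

3

The interval [Iris, Pike] = {Hail, Iris, Pike}, which has 3 elements.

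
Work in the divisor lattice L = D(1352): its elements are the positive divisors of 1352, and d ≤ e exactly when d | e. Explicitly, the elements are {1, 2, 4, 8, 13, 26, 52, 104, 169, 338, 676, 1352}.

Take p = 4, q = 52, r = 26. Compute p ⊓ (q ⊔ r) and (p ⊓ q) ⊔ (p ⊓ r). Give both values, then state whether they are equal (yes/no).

4; 4; yes

q ⊔ r = 52, so p ⊓ (q ⊔ r) = 4 ⊓ 52 = 4.
p ⊓ q = 4 and p ⊓ r = 2, so (p ⊓ q) ⊔ (p ⊓ r) = 4 ⊔ 2 = 4.
Equal: yes.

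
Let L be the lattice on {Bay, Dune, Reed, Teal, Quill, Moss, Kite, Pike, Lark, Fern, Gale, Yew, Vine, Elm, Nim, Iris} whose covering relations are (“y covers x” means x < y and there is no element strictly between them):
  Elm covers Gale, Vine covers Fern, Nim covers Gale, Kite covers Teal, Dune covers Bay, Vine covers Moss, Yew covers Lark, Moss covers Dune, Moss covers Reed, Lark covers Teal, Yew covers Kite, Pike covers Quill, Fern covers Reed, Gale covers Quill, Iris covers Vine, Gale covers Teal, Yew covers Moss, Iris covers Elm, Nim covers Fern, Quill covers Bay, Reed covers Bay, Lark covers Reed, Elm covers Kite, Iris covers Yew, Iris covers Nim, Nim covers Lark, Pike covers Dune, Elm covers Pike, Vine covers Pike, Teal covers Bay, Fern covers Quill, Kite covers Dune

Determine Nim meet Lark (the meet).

Common lower bounds of {Nim, Lark}: Bay, Lark, Reed, Teal.
The greatest among these is Lark.

Lark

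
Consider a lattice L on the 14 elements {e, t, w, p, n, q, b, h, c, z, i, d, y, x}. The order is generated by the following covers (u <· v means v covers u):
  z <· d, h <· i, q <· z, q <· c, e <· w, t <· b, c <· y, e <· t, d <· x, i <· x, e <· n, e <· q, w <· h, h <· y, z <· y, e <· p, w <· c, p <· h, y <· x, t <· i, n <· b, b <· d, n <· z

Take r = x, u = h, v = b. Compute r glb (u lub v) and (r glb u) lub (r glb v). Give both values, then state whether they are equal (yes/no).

u lub v = x, so r glb (u lub v) = x glb x = x.
r glb u = h and r glb v = b, so (r glb u) lub (r glb v) = h lub b = x.
Equal: yes.

x; x; yes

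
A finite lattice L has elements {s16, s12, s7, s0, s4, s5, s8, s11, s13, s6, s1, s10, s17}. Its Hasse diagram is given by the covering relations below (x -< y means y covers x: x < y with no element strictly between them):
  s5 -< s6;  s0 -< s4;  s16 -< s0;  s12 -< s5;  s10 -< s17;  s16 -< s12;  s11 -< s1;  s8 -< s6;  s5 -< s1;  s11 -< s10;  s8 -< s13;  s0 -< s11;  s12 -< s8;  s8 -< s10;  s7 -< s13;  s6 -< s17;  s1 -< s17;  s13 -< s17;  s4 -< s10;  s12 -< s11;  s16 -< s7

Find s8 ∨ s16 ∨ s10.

Common upper bounds of {s8, s16, s10}: s10, s17.
The least among these is s10.

s10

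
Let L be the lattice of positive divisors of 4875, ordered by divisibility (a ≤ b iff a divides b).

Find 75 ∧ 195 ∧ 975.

In the divisibility order, the meet is the greatest common divisor: gcd(75, 195, 975) = 15.

15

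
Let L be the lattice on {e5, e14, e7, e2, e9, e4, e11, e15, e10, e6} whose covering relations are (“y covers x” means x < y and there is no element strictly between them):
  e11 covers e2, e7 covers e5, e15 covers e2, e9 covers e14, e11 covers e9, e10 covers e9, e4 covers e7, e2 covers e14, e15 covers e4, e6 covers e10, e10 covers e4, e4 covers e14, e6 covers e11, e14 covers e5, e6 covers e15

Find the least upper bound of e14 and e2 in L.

Common upper bounds of {e14, e2}: e11, e15, e2, e6.
The least among these is e2.

e2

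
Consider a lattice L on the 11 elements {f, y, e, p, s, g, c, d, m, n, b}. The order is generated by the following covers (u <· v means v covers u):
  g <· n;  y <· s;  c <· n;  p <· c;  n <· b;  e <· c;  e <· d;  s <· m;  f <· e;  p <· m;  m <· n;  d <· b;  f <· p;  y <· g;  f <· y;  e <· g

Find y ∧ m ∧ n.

Common lower bounds of {y, m, n}: f, y.
The greatest among these is y.

y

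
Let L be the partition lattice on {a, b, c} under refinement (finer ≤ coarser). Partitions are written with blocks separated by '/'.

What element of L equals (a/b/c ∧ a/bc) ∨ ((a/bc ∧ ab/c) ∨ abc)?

a/b/c ∧ a/bc = a/b/c
a/bc ∧ ab/c = a/b/c
a/b/c ∨ abc = abc
a/b/c ∨ abc = abc

abc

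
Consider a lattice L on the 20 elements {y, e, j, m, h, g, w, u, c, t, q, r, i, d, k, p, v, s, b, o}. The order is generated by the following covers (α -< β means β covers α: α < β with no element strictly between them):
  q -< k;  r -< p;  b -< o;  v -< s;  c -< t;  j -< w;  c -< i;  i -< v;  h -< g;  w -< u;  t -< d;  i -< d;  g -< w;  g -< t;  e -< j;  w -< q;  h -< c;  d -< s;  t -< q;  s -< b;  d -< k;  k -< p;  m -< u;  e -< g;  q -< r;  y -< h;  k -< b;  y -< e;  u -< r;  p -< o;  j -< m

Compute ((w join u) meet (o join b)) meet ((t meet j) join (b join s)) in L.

w ∨ u = u
o ∨ b = o
u ∧ o = u
t ∧ j = e
b ∨ s = b
e ∨ b = b
u ∧ b = w

w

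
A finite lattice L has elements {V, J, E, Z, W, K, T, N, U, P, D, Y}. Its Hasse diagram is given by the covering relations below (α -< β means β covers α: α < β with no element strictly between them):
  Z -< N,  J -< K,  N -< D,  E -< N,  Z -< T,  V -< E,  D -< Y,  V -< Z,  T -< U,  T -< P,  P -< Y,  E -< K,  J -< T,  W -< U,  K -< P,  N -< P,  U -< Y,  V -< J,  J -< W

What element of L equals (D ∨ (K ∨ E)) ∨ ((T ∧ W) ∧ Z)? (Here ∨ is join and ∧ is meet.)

K ∨ E = K
D ∨ K = Y
T ∧ W = J
J ∧ Z = V
Y ∨ V = Y

Y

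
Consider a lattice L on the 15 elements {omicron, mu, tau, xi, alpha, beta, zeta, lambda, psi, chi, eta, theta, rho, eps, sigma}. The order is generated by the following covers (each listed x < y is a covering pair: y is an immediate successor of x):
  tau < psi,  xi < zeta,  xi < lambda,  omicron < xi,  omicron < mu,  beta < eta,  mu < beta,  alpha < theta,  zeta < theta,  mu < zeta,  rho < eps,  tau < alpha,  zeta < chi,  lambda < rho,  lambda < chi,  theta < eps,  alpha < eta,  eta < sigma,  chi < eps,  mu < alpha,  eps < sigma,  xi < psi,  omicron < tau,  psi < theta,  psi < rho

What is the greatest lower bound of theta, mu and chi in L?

mu

Common lower bounds of {theta, mu, chi}: mu, omicron.
The greatest among these is mu.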